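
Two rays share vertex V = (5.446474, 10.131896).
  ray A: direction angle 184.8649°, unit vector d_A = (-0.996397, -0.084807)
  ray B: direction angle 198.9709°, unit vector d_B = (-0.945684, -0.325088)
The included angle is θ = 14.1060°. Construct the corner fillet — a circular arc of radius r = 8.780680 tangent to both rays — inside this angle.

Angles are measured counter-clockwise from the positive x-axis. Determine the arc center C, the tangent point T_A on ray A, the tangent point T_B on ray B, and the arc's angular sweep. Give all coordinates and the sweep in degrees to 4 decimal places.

bisector direction at 191.9179° = (-0.978445,-0.206510)
center distance |VC| = r/sin(θ/2) = 8.780680/sin(7.0530°) = 71.511234
C = V + |VC|·bis = (-64.5233,-4.6359)
T_A = V + ((C−V)·d_A)·d_A = V + 70.9701·d_A = (-65.2680,4.1132)
T_B = V + ((C−V)·d_B)·d_B = V + 70.9701·d_B = (-61.6688,-12.9396)
sweep = 180° − θ = 165.8940°

center=(-64.5233,-4.6359) T_A=(-65.2680,4.1132) T_B=(-61.6688,-12.9396) sweep=165.8940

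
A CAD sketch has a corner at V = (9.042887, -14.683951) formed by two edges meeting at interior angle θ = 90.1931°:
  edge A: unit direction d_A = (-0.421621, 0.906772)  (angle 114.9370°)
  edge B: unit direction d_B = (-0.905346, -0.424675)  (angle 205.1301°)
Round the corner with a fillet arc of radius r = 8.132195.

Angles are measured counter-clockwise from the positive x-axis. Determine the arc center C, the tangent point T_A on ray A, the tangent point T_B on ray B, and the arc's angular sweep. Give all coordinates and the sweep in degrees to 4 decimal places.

center=(-1.7483,-10.7634) T_A=(5.6257,-7.3347) T_B=(1.7052,-18.1259) sweep=89.8069

bisector direction at 160.0336° = (-0.939893,0.341470)
center distance |VC| = r/sin(θ/2) = 8.132195/sin(45.0966°) = 11.481329
C = V + |VC|·bis = (-1.7483,-10.7634)
T_A = V + ((C−V)·d_A)·d_A = V + 8.1048·d_A = (5.6257,-7.3347)
T_B = V + ((C−V)·d_B)·d_B = V + 8.1048·d_B = (1.7052,-18.1259)
sweep = 180° − θ = 89.8069°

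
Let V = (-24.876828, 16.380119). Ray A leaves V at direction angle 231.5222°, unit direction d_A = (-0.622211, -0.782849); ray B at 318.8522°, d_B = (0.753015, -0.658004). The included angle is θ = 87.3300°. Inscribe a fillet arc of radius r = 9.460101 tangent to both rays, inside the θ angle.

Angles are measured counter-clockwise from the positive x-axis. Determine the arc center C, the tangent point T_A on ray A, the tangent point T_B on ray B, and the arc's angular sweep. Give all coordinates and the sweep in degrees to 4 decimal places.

bisector direction at 275.1872° = (0.090410,-0.995905)
center distance |VC| = r/sin(θ/2) = 9.460101/sin(43.6650°) = 13.701541
C = V + |VC|·bis = (-23.6381,2.7347)
T_A = V + ((C−V)·d_A)·d_A = V + 9.9115·d_A = (-31.0439,8.6209)
T_B = V + ((C−V)·d_B)·d_B = V + 9.9115·d_B = (-17.4133,9.8583)
sweep = 180° − θ = 92.6700°

center=(-23.6381,2.7347) T_A=(-31.0439,8.6209) T_B=(-17.4133,9.8583) sweep=92.6700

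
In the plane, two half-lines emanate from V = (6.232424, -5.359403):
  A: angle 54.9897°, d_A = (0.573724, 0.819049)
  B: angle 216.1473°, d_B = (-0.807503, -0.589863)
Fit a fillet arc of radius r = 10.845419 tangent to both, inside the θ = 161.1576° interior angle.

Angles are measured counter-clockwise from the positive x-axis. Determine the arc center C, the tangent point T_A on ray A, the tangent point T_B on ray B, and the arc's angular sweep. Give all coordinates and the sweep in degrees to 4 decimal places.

center=(-1.6180,2.3368) T_A=(7.2649,-3.8855) T_B=(4.7793,-6.4209) sweep=18.8424

bisector direction at 135.5685° = (-0.714088,0.700056)
center distance |VC| = r/sin(θ/2) = 10.845419/sin(80.5788°) = 10.993706
C = V + |VC|·bis = (-1.6180,2.3368)
T_A = V + ((C−V)·d_A)·d_A = V + 1.7996·d_A = (7.2649,-3.8855)
T_B = V + ((C−V)·d_B)·d_B = V + 1.7996·d_B = (4.7793,-6.4209)
sweep = 180° − θ = 18.8424°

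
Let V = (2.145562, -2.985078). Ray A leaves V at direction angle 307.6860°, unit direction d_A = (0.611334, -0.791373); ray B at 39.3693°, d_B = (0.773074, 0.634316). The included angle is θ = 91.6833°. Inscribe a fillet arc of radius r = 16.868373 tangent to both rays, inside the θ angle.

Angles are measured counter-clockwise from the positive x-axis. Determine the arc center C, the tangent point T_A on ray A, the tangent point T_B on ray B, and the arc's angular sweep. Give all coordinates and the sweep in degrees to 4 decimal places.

center=(25.5083,-5.6355) T_A=(12.1592,-15.9477) T_B=(14.8085,7.4050) sweep=88.3167

bisector direction at 353.5276° = (0.993626,-0.112724)
center distance |VC| = r/sin(θ/2) = 16.868373/sin(45.8417°) = 23.512641
C = V + |VC|·bis = (25.5083,-5.6355)
T_A = V + ((C−V)·d_A)·d_A = V + 16.3799·d_A = (12.1592,-15.9477)
T_B = V + ((C−V)·d_B)·d_B = V + 16.3799·d_B = (14.8085,7.4050)
sweep = 180° − θ = 88.3167°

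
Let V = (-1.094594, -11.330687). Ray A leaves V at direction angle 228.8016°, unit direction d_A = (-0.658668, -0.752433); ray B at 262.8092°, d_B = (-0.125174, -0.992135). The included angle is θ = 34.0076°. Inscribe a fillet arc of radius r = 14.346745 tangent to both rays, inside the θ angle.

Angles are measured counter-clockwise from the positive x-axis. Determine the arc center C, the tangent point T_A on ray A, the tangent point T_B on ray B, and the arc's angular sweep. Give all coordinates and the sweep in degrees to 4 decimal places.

bisector direction at 245.8054° = (-0.409837,-0.912159)
center distance |VC| = r/sin(θ/2) = 14.346745/sin(17.0038°) = 49.059581
C = V + |VC|·bis = (-21.2010,-56.0808)
T_A = V + ((C−V)·d_A)·d_A = V + 46.9150·d_A = (-31.9960,-46.6311)
T_B = V + ((C−V)·d_B)·d_B = V + 46.9150·d_B = (-6.9671,-57.8767)
sweep = 180° − θ = 145.9924°

center=(-21.2010,-56.0808) T_A=(-31.9960,-46.6311) T_B=(-6.9671,-57.8767) sweep=145.9924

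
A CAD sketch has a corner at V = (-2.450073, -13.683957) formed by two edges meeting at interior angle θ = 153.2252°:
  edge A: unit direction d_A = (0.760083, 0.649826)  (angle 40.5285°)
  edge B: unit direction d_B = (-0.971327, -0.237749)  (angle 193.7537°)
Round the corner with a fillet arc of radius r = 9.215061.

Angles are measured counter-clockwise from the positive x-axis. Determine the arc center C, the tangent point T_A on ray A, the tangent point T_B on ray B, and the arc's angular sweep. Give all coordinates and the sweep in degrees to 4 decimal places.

bisector direction at 117.1411° = (-0.456183,0.889886)
center distance |VC| = r/sin(θ/2) = 9.215061/sin(76.6126°) = 9.472458
C = V + |VC|·bis = (-6.7713,-5.2546)
T_A = V + ((C−V)·d_A)·d_A = V + 2.1932·d_A = (-0.7831,-12.2588)
T_B = V + ((C−V)·d_B)·d_B = V + 2.1932·d_B = (-4.5804,-14.2054)
sweep = 180° − θ = 26.7748°

center=(-6.7713,-5.2546) T_A=(-0.7831,-12.2588) T_B=(-4.5804,-14.2054) sweep=26.7748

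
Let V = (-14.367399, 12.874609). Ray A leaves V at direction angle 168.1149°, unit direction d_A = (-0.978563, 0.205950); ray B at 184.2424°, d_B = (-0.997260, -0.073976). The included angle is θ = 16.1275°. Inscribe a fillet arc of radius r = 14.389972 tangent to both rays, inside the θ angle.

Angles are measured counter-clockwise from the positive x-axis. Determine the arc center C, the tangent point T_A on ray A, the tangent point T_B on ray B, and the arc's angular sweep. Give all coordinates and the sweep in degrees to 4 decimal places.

bisector direction at 176.1787° = (-0.997777,0.066646)
center distance |VC| = r/sin(θ/2) = 14.389972/sin(8.0638°) = 102.584132
C = V + |VC|·bis = (-116.7235,19.7114)
T_A = V + ((C−V)·d_A)·d_A = V + 101.5698·d_A = (-113.7598,33.7929)
T_B = V + ((C−V)·d_B)·d_B = V + 101.5698·d_B = (-115.6589,5.3609)
sweep = 180° − θ = 163.8725°

center=(-116.7235,19.7114) T_A=(-113.7598,33.7929) T_B=(-115.6589,5.3609) sweep=163.8725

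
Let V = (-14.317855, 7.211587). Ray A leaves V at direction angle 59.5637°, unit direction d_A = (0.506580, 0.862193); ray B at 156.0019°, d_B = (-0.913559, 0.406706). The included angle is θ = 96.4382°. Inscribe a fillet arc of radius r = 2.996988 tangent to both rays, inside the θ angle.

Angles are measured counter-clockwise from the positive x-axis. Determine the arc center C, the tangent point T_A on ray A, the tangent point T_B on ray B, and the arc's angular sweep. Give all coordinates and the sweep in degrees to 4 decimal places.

center=(-15.5453,11.0386) T_A=(-12.9613,9.5204) T_B=(-16.7642,8.3007) sweep=83.5618

bisector direction at 107.7828° = (-0.305409,0.952221)
center distance |VC| = r/sin(θ/2) = 2.996988/sin(48.2191°) = 4.019036
C = V + |VC|·bis = (-15.5453,11.0386)
T_A = V + ((C−V)·d_A)·d_A = V + 2.6778·d_A = (-12.9613,9.5204)
T_B = V + ((C−V)·d_B)·d_B = V + 2.6778·d_B = (-16.7642,8.3007)
sweep = 180° − θ = 83.5618°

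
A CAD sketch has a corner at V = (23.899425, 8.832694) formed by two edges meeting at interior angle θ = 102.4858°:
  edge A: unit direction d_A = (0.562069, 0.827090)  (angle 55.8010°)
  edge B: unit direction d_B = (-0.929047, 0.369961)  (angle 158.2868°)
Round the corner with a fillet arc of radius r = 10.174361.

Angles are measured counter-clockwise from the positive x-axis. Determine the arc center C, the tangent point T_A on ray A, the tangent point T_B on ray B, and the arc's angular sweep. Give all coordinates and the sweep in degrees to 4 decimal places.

center=(20.0752,21.3069) T_A=(28.4903,15.5883) T_B=(16.3111,11.8545) sweep=77.5142

bisector direction at 107.0439° = (-0.293104,0.956080)
center distance |VC| = r/sin(θ/2) = 10.174361/sin(51.2429°) = 13.047282
C = V + |VC|·bis = (20.0752,21.3069)
T_A = V + ((C−V)·d_A)·d_A = V + 8.1679·d_A = (28.4903,15.5883)
T_B = V + ((C−V)·d_B)·d_B = V + 8.1679·d_B = (16.3111,11.8545)
sweep = 180° − θ = 77.5142°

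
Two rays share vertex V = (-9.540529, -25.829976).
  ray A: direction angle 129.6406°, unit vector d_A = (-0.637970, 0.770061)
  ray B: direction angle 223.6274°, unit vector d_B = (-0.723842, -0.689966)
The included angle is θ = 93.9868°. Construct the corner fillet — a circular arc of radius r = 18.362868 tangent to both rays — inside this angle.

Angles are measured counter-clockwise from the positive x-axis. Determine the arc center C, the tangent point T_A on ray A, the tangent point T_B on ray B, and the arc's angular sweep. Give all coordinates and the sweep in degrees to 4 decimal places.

center=(-34.6080,-24.3556) T_A=(-20.4674,-12.6407) T_B=(-21.9382,-37.6474) sweep=86.0132

bisector direction at 176.6340° = (-0.998275,0.058714)
center distance |VC| = r/sin(θ/2) = 18.362868/sin(46.9934°) = 25.110751
C = V + |VC|·bis = (-34.6080,-24.3556)
T_A = V + ((C−V)·d_A)·d_A = V + 17.1276·d_A = (-20.4674,-12.6407)
T_B = V + ((C−V)·d_B)·d_B = V + 17.1276·d_B = (-21.9382,-37.6474)
sweep = 180° − θ = 86.0132°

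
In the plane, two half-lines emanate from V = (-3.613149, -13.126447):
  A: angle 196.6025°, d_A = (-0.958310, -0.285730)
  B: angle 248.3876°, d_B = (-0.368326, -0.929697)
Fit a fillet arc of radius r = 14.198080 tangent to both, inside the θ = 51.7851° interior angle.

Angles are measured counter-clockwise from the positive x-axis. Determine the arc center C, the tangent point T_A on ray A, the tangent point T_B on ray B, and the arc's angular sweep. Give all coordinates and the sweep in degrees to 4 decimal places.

center=(-27.5864,-35.0901) T_A=(-31.6432,-21.4839) T_B=(-14.3865,-40.3196) sweep=128.2149

bisector direction at 222.4950° = (-0.737336,-0.675527)
center distance |VC| = r/sin(θ/2) = 14.198080/sin(25.8925°) = 32.513336
C = V + |VC|·bis = (-27.5864,-35.0901)
T_A = V + ((C−V)·d_A)·d_A = V + 29.2495·d_A = (-31.6432,-21.4839)
T_B = V + ((C−V)·d_B)·d_B = V + 29.2495·d_B = (-14.3865,-40.3196)
sweep = 180° − θ = 128.2149°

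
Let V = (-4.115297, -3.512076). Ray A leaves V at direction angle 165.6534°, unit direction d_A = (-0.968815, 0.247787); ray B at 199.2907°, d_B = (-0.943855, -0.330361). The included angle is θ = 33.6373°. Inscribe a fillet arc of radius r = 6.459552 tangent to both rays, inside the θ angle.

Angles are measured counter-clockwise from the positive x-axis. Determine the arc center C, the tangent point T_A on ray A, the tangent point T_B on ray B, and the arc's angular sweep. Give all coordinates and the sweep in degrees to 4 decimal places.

center=(-26.4194,-4.4750) T_A=(-24.8188,1.7831) T_B=(-24.2854,-10.5719) sweep=146.3627

bisector direction at 182.4721° = (-0.999069,-0.043132)
center distance |VC| = r/sin(θ/2) = 6.459552/sin(16.8187°) = 22.324864
C = V + |VC|·bis = (-26.4194,-4.4750)
T_A = V + ((C−V)·d_A)·d_A = V + 21.3699·d_A = (-24.8188,1.7831)
T_B = V + ((C−V)·d_B)·d_B = V + 21.3699·d_B = (-24.2854,-10.5719)
sweep = 180° − θ = 146.3627°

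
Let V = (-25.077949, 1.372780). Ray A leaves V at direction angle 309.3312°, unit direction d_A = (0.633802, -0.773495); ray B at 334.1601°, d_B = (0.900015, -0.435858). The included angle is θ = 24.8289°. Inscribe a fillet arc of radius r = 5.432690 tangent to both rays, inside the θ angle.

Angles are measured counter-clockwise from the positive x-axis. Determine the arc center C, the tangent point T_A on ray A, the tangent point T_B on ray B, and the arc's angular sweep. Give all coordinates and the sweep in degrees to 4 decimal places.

center=(-5.2338,-14.2735) T_A=(-9.4360,-17.7168) T_B=(-2.8659,-9.3840) sweep=155.1711

bisector direction at 321.7457° = (0.785270,-0.619154)
center distance |VC| = r/sin(θ/2) = 5.432690/sin(12.4145°) = 25.270484
C = V + |VC|·bis = (-5.2338,-14.2735)
T_A = V + ((C−V)·d_A)·d_A = V + 24.6796·d_A = (-9.4360,-17.7168)
T_B = V + ((C−V)·d_B)·d_B = V + 24.6796·d_B = (-2.8659,-9.3840)
sweep = 180° − θ = 155.1711°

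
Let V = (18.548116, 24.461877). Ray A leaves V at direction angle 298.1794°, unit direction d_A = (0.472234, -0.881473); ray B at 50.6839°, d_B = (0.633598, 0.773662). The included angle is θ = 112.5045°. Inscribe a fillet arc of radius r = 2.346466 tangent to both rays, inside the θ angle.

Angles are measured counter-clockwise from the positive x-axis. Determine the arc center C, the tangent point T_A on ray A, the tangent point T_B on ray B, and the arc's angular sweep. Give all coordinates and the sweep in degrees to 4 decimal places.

center=(21.3568,24.1880) T_A=(19.2884,23.0800) T_B=(19.5414,25.6748) sweep=67.4955

bisector direction at 354.4316° = (0.995281,-0.097033)
center distance |VC| = r/sin(θ/2) = 2.346466/sin(56.2522°) = 2.821997
C = V + |VC|·bis = (21.3568,24.1880)
T_A = V + ((C−V)·d_A)·d_A = V + 1.5677·d_A = (19.2884,23.0800)
T_B = V + ((C−V)·d_B)·d_B = V + 1.5677·d_B = (19.5414,25.6748)
sweep = 180° − θ = 67.4955°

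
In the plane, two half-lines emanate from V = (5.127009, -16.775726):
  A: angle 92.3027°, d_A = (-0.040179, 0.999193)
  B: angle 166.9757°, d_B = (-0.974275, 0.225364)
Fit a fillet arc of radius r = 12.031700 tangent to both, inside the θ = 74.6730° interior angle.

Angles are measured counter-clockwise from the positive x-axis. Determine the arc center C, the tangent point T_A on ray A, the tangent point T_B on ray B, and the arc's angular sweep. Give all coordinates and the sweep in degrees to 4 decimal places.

center=(-7.5287,-1.4989) T_A=(4.4933,-1.0155) T_B=(-10.2402,-13.2211) sweep=105.3270

bisector direction at 129.6392° = (-0.637951,0.770077)
center distance |VC| = r/sin(θ/2) = 12.031700/sin(37.3365°) = 19.838085
C = V + |VC|·bis = (-7.5287,-1.4989)
T_A = V + ((C−V)·d_A)·d_A = V + 15.7730·d_A = (4.4933,-1.0155)
T_B = V + ((C−V)·d_B)·d_B = V + 15.7730·d_B = (-10.2402,-13.2211)
sweep = 180° − θ = 105.3270°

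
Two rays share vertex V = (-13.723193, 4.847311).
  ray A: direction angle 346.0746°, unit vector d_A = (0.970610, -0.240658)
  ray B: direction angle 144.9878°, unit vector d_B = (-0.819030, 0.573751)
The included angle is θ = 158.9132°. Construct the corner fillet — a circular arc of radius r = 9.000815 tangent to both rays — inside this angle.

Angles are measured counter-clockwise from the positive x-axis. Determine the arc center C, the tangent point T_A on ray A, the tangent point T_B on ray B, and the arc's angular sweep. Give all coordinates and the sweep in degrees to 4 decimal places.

bisector direction at 65.5312° = (0.414198,0.910187)
center distance |VC| = r/sin(θ/2) = 9.000815/sin(79.4566°) = 9.155389
C = V + |VC|·bis = (-9.9311,13.1804)
T_A = V + ((C−V)·d_A)·d_A = V + 1.6753·d_A = (-12.0972,4.4441)
T_B = V + ((C−V)·d_B)·d_B = V + 1.6753·d_B = (-15.0953,5.8085)
sweep = 180° − θ = 21.0868°

center=(-9.9311,13.1804) T_A=(-12.0972,4.4441) T_B=(-15.0953,5.8085) sweep=21.0868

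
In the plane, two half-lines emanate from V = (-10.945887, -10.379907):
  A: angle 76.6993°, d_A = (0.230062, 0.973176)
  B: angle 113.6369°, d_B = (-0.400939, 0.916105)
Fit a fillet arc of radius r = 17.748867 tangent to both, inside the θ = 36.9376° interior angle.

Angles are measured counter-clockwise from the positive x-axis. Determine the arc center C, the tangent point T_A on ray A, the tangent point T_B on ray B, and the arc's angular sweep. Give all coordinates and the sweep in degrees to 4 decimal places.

bisector direction at 95.1681° = (-0.090078,0.995935)
center distance |VC| = r/sin(θ/2) = 17.748867/sin(18.4688°) = 56.027550
C = V + |VC|·bis = (-15.9927,45.4199)
T_A = V + ((C−V)·d_A)·d_A = V + 53.1419·d_A = (1.2800,41.3365)
T_B = V + ((C−V)·d_B)·d_B = V + 53.1419·d_B = (-32.2526,38.3037)
sweep = 180° − θ = 143.0624°

center=(-15.9927,45.4199) T_A=(1.2800,41.3365) T_B=(-32.2526,38.3037) sweep=143.0624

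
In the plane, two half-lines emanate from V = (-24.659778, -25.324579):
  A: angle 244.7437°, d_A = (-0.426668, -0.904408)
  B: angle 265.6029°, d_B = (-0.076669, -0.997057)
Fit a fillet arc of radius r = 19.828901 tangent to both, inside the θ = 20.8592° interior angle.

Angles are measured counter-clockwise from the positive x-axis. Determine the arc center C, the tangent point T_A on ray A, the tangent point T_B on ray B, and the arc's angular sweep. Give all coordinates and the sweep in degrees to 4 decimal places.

center=(-52.6895,-131.2130) T_A=(-70.6229,-122.7526) T_B=(-32.9190,-132.7332) sweep=159.1408

bisector direction at 255.1733° = (-0.255896,-0.966704)
center distance |VC| = r/sin(θ/2) = 19.828901/sin(10.4296°) = 109.535448
C = V + |VC|·bis = (-52.6895,-131.2130)
T_A = V + ((C−V)·d_A)·d_A = V + 107.7257·d_A = (-70.6229,-122.7526)
T_B = V + ((C−V)·d_B)·d_B = V + 107.7257·d_B = (-32.9190,-132.7332)
sweep = 180° − θ = 159.1408°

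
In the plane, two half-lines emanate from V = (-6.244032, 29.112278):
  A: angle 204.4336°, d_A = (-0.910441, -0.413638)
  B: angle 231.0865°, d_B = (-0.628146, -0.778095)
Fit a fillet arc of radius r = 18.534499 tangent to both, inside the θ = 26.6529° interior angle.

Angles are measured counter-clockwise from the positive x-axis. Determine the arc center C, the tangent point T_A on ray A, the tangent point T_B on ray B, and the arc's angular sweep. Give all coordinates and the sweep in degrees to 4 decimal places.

bisector direction at 217.7601° = (-0.790582,-0.612356)
center distance |VC| = r/sin(θ/2) = 18.534499/sin(13.3264°) = 80.410333
C = V + |VC|·bis = (-69.8150,-20.1275)
T_A = V + ((C−V)·d_A)·d_A = V + 78.2451·d_A = (-77.4816,-3.2529)
T_B = V + ((C−V)·d_B)·d_B = V + 78.2451·d_B = (-55.3934,-31.7698)
sweep = 180° − θ = 153.3471°

center=(-69.8150,-20.1275) T_A=(-77.4816,-3.2529) T_B=(-55.3934,-31.7698) sweep=153.3471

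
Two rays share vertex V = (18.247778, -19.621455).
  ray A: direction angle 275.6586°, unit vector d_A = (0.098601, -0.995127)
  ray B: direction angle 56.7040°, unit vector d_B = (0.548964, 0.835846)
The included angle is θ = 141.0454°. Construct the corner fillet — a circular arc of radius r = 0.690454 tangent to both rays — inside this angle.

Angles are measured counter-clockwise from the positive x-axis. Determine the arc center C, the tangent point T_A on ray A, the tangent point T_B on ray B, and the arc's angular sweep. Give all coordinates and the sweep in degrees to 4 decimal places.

center=(18.9589,-19.7964) T_A=(18.2719,-19.8645) T_B=(18.3818,-19.4173) sweep=38.9546

bisector direction at 346.1813° = (0.971056,-0.238850)
center distance |VC| = r/sin(θ/2) = 0.690454/sin(70.5227°) = 0.732365
C = V + |VC|·bis = (18.9589,-19.7964)
T_A = V + ((C−V)·d_A)·d_A = V + 0.2442·d_A = (18.2719,-19.8645)
T_B = V + ((C−V)·d_B)·d_B = V + 0.2442·d_B = (18.3818,-19.4173)
sweep = 180° − θ = 38.9546°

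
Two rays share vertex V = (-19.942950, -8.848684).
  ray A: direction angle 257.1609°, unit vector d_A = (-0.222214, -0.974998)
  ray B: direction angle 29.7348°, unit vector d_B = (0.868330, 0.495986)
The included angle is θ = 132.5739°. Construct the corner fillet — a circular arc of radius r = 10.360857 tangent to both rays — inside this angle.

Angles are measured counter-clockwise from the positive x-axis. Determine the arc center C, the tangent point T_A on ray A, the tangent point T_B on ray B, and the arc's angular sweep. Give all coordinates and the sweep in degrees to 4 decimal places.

bisector direction at 323.4479° = (0.803315,-0.595554)
center distance |VC| = r/sin(θ/2) = 10.360857/sin(66.2870°) = 11.316279
C = V + |VC|·bis = (-10.8524,-15.5881)
T_A = V + ((C−V)·d_A)·d_A = V + 4.5509·d_A = (-20.9542,-13.2858)
T_B = V + ((C−V)·d_B)·d_B = V + 4.5509·d_B = (-15.9913,-6.5915)
sweep = 180° − θ = 47.4261°

center=(-10.8524,-15.5881) T_A=(-20.9542,-13.2858) T_B=(-15.9913,-6.5915) sweep=47.4261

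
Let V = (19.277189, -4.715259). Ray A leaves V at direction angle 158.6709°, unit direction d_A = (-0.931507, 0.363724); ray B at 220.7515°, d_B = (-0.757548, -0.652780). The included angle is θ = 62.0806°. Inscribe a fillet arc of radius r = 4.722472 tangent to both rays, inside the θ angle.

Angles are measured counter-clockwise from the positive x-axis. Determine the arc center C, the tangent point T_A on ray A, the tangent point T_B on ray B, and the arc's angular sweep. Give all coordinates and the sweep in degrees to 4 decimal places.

center=(10.2500,-6.2601) T_A=(11.9677,-1.8611) T_B=(13.3327,-9.8376) sweep=117.9194

bisector direction at 189.7112° = (-0.985671,-0.168682)
center distance |VC| = r/sin(θ/2) = 4.722472/sin(31.0403°) = 9.158452
C = V + |VC|·bis = (10.2500,-6.2601)
T_A = V + ((C−V)·d_A)·d_A = V + 7.8470·d_A = (11.9677,-1.8611)
T_B = V + ((C−V)·d_B)·d_B = V + 7.8470·d_B = (13.3327,-9.8376)
sweep = 180° − θ = 117.9194°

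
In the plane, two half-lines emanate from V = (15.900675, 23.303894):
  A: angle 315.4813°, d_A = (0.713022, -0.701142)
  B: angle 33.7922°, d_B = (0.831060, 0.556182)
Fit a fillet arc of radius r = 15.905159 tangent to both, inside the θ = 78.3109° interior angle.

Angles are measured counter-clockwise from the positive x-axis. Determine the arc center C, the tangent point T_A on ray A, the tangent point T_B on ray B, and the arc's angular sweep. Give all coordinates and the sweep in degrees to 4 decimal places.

center=(40.9796,20.9495) T_A=(29.8279,9.6087) T_B=(32.1335,34.1676) sweep=101.6891

bisector direction at 354.6367° = (0.995622,-0.093470)
center distance |VC| = r/sin(θ/2) = 15.905159/sin(39.1555°) = 25.189246
C = V + |VC|·bis = (40.9796,20.9495)
T_A = V + ((C−V)·d_A)·d_A = V + 19.5326·d_A = (29.8279,9.6087)
T_B = V + ((C−V)·d_B)·d_B = V + 19.5326·d_B = (32.1335,34.1676)
sweep = 180° − θ = 101.6891°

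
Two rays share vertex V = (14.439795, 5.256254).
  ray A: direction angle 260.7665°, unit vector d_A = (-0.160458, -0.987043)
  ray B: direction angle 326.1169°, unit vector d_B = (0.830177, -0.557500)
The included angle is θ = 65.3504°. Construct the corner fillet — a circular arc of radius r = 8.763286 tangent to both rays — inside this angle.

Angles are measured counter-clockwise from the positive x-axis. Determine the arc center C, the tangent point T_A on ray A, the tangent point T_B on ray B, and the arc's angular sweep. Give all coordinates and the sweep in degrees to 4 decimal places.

bisector direction at 293.4417° = (0.397816,-0.917465)
center distance |VC| = r/sin(θ/2) = 8.763286/sin(32.6752°) = 16.232034
C = V + |VC|·bis = (20.8972,-9.6361)
T_A = V + ((C−V)·d_A)·d_A = V + 13.6632·d_A = (12.2474,-8.2299)
T_B = V + ((C−V)·d_B)·d_B = V + 13.6632·d_B = (25.7827,-2.3610)
sweep = 180° − θ = 114.6496°

center=(20.8972,-9.6361) T_A=(12.2474,-8.2299) T_B=(25.7827,-2.3610) sweep=114.6496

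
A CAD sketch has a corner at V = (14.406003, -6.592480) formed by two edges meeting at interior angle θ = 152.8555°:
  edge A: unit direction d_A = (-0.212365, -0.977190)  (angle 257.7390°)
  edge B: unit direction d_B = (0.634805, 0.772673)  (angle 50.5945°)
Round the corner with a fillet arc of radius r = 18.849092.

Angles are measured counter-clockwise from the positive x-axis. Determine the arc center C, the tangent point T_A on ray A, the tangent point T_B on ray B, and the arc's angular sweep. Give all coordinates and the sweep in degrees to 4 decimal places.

center=(31.8588,-15.0420) T_A=(13.4397,-11.0391) T_B=(17.2946,-3.0765) sweep=27.1445

bisector direction at 334.1667° = (0.900066,-0.435754)
center distance |VC| = r/sin(θ/2) = 18.849092/sin(76.4278°) = 19.390578
C = V + |VC|·bis = (31.8588,-15.0420)
T_A = V + ((C−V)·d_A)·d_A = V + 4.5504·d_A = (13.4397,-11.0391)
T_B = V + ((C−V)·d_B)·d_B = V + 4.5504·d_B = (17.2946,-3.0765)
sweep = 180° − θ = 27.1445°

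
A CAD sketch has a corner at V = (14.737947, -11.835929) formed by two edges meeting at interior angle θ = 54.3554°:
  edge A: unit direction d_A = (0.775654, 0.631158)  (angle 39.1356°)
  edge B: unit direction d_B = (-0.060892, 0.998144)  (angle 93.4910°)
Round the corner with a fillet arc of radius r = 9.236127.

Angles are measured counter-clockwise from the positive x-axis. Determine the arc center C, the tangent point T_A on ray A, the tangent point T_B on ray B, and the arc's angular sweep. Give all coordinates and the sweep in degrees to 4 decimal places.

center=(22.8616,6.6819) T_A=(28.6910,-0.4822) T_B=(13.6426,6.1195) sweep=125.6446

bisector direction at 66.3133° = (0.401735,0.915756)
center distance |VC| = r/sin(θ/2) = 9.236127/sin(27.1777°) = 20.221329
C = V + |VC|·bis = (22.8616,6.6819)
T_A = V + ((C−V)·d_A)·d_A = V + 17.9888·d_A = (28.6910,-0.4822)
T_B = V + ((C−V)·d_B)·d_B = V + 17.9888·d_B = (13.6426,6.1195)
sweep = 180° − θ = 125.6446°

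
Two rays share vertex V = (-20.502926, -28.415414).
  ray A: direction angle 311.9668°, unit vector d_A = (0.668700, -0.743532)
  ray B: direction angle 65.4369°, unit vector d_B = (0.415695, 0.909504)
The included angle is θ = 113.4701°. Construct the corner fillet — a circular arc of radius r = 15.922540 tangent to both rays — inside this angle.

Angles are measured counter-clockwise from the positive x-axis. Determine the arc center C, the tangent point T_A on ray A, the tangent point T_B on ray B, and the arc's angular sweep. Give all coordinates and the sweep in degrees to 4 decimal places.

center=(-1.6793,-25.5344) T_A=(-13.5182,-36.1818) T_B=(-16.1609,-18.9154) sweep=66.5299

bisector direction at 8.7018° = (0.988489,0.151293)
center distance |VC| = r/sin(θ/2) = 15.922540/sin(56.7351°) = 19.042842
C = V + |VC|·bis = (-1.6793,-25.5344)
T_A = V + ((C−V)·d_A)·d_A = V + 10.4452·d_A = (-13.5182,-36.1818)
T_B = V + ((C−V)·d_B)·d_B = V + 10.4452·d_B = (-16.1609,-18.9154)
sweep = 180° − θ = 66.5299°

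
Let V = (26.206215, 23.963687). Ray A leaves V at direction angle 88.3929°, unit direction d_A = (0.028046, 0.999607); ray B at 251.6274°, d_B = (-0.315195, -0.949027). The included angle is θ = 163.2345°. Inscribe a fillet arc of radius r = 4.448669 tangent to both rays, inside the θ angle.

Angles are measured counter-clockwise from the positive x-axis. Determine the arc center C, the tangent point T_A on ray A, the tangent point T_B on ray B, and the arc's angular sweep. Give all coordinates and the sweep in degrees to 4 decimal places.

center=(21.7777,24.7437) T_A=(26.2246,24.6190) T_B=(25.9996,23.3415) sweep=16.7655

bisector direction at 170.0101° = (-0.984838,0.173474)
center distance |VC| = r/sin(θ/2) = 4.448669/sin(81.6172°) = 4.496711
C = V + |VC|·bis = (21.7777,24.7437)
T_A = V + ((C−V)·d_A)·d_A = V + 0.6556·d_A = (26.2246,24.6190)
T_B = V + ((C−V)·d_B)·d_B = V + 0.6556·d_B = (25.9996,23.3415)
sweep = 180° − θ = 16.7655°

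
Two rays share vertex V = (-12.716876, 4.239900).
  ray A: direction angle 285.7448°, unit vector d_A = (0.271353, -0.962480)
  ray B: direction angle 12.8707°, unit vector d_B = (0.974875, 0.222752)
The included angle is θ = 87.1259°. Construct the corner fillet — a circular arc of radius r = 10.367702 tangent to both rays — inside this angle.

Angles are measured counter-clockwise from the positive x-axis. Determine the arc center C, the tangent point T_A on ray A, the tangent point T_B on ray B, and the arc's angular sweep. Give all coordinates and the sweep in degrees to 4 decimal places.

bisector direction at 329.3077° = (0.859921,-0.510427)
center distance |VC| = r/sin(θ/2) = 10.367702/sin(43.5630°) = 15.044163
C = V + |VC|·bis = (0.2199,-3.4390)
T_A = V + ((C−V)·d_A)·d_A = V + 10.9013·d_A = (-9.7588,-6.2523)
T_B = V + ((C−V)·d_B)·d_B = V + 10.9013·d_B = (-2.0895,6.6682)
sweep = 180° − θ = 92.8741°

center=(0.2199,-3.4390) T_A=(-9.7588,-6.2523) T_B=(-2.0895,6.6682) sweep=92.8741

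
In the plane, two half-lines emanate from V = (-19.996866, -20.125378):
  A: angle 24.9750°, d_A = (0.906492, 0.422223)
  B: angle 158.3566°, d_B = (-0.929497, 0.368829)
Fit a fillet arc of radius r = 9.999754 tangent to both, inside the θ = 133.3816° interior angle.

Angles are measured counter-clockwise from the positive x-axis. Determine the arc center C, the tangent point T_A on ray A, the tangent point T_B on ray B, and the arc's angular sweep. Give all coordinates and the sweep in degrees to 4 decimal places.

center=(-20.3134,-9.2415) T_A=(-16.0913,-18.3062) T_B=(-24.0016,-18.5363) sweep=46.6184

bisector direction at 91.6658° = (-0.029070,0.999577)
center distance |VC| = r/sin(θ/2) = 9.999754/sin(66.6908°) = 10.888437
C = V + |VC|·bis = (-20.3134,-9.2415)
T_A = V + ((C−V)·d_A)·d_A = V + 4.3085·d_A = (-16.0913,-18.3062)
T_B = V + ((C−V)·d_B)·d_B = V + 4.3085·d_B = (-24.0016,-18.5363)
sweep = 180° − θ = 46.6184°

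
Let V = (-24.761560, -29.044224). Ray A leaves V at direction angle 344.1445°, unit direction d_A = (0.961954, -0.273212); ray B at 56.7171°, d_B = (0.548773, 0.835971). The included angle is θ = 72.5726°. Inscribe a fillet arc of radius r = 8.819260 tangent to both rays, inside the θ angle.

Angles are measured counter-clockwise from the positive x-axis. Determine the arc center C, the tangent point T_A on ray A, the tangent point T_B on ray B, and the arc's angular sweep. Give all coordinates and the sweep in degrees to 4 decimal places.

center=(-10.7971,-23.8423) T_A=(-13.2066,-32.3260) T_B=(-18.1697,-19.0025) sweep=107.4274

bisector direction at 20.4308° = (0.937094,0.349076)
center distance |VC| = r/sin(θ/2) = 8.819260/sin(36.2863°) = 14.901918
C = V + |VC|·bis = (-10.7971,-23.8423)
T_A = V + ((C−V)·d_A)·d_A = V + 12.0120·d_A = (-13.2066,-32.3260)
T_B = V + ((C−V)·d_B)·d_B = V + 12.0120·d_B = (-18.1697,-19.0025)
sweep = 180° − θ = 107.4274°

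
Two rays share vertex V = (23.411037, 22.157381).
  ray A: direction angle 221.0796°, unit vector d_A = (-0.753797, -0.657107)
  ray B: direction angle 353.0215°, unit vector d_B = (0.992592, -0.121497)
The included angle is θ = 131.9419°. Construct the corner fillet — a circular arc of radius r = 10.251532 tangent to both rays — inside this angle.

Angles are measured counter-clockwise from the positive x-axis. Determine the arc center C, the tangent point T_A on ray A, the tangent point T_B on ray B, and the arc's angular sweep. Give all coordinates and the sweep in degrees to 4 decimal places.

bisector direction at 287.0505° = (0.293215,-0.956046)
center distance |VC| = r/sin(θ/2) = 10.251532/sin(65.9710°) = 11.224234
C = V + |VC|·bis = (26.7022,11.4265)
T_A = V + ((C−V)·d_A)·d_A = V + 4.5705·d_A = (19.9658,19.1541)
T_B = V + ((C−V)·d_B)·d_B = V + 4.5705·d_B = (27.9477,21.6021)
sweep = 180° − θ = 48.0581°

center=(26.7022,11.4265) T_A=(19.9658,19.1541) T_B=(27.9477,21.6021) sweep=48.0581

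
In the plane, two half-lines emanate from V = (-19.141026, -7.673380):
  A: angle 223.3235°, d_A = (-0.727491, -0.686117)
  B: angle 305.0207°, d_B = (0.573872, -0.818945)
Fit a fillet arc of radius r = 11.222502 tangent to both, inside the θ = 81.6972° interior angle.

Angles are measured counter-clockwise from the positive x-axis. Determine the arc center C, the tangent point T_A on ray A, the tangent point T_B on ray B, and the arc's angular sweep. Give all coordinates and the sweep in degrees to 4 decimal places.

bisector direction at 264.1721° = (-0.101541,-0.994831)
center distance |VC| = r/sin(θ/2) = 11.222502/sin(40.8486°) = 17.158150
C = V + |VC|·bis = (-20.8833,-24.7428)
T_A = V + ((C−V)·d_A)·d_A = V + 12.9791·d_A = (-28.5832,-16.5786)
T_B = V + ((C−V)·d_B)·d_B = V + 12.9791·d_B = (-11.6927,-18.3026)
sweep = 180° − θ = 98.3028°

center=(-20.8833,-24.7428) T_A=(-28.5832,-16.5786) T_B=(-11.6927,-18.3026) sweep=98.3028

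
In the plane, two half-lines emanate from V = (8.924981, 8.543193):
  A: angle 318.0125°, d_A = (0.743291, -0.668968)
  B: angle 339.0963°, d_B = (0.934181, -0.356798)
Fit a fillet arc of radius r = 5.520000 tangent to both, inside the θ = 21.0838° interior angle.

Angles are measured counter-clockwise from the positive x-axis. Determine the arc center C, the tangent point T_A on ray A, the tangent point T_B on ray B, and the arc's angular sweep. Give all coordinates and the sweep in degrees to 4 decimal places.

bisector direction at 328.5544° = (0.853136,-0.521689)
center distance |VC| = r/sin(θ/2) = 5.520000/sin(10.5419°) = 30.171432
C = V + |VC|·bis = (34.6653,-7.1969)
T_A = V + ((C−V)·d_A)·d_A = V + 29.6622·d_A = (30.9726,-11.2999)
T_B = V + ((C−V)·d_B)·d_B = V + 29.6622·d_B = (36.6348,-2.0402)
sweep = 180° − θ = 158.9162°

center=(34.6653,-7.1969) T_A=(30.9726,-11.2999) T_B=(36.6348,-2.0402) sweep=158.9162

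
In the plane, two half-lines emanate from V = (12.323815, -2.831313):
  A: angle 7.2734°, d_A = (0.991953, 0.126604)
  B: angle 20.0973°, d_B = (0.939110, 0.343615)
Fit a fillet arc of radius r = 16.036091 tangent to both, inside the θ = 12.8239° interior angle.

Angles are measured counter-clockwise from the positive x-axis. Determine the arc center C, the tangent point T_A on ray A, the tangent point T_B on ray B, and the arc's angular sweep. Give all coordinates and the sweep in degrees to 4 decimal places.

bisector direction at 13.6854° = (0.971610,0.236590)
center distance |VC| = r/sin(θ/2) = 16.036091/sin(6.4120°) = 143.594530
C = V + |VC|·bis = (151.8416,31.1417)
T_A = V + ((C−V)·d_A)·d_A = V + 142.6963·d_A = (153.8719,15.2346)
T_B = V + ((C−V)·d_B)·d_B = V + 142.6963·d_B = (146.3314,46.2013)
sweep = 180° − θ = 167.1761°

center=(151.8416,31.1417) T_A=(153.8719,15.2346) T_B=(146.3314,46.2013) sweep=167.1761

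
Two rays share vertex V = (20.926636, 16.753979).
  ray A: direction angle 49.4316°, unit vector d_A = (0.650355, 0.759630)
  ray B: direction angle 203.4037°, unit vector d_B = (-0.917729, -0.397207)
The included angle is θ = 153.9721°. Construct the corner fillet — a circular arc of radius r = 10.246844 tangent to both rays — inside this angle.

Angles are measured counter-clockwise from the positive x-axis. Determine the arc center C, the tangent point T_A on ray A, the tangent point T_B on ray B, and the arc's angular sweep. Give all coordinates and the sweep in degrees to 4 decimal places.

center=(14.6831,25.2171) T_A=(22.4669,18.5530) T_B=(18.7532,15.8133) sweep=26.0279

bisector direction at 126.4177° = (-0.593667,0.804711)
center distance |VC| = r/sin(θ/2) = 10.246844/sin(76.9861°) = 10.516970
C = V + |VC|·bis = (14.6831,25.2171)
T_A = V + ((C−V)·d_A)·d_A = V + 2.3683·d_A = (22.4669,18.5530)
T_B = V + ((C−V)·d_B)·d_B = V + 2.3683·d_B = (18.7532,15.8133)
sweep = 180° − θ = 26.0279°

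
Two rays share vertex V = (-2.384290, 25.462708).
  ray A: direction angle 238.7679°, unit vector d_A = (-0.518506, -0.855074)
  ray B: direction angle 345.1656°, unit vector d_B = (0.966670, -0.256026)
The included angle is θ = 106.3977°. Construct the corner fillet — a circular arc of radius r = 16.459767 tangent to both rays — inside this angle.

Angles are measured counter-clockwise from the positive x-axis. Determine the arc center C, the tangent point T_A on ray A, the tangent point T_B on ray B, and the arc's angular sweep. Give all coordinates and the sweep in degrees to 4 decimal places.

center=(5.3051,6.3988) T_A=(-8.7692,14.9333) T_B=(9.5193,22.3100) sweep=73.6023

bisector direction at 291.9667° = (0.374068,-0.927401)
center distance |VC| = r/sin(θ/2) = 16.459767/sin(53.1989°) = 20.556225
C = V + |VC|·bis = (5.3051,6.3988)
T_A = V + ((C−V)·d_A)·d_A = V + 12.3140·d_A = (-8.7692,14.9333)
T_B = V + ((C−V)·d_B)·d_B = V + 12.3140·d_B = (9.5193,22.3100)
sweep = 180° − θ = 73.6023°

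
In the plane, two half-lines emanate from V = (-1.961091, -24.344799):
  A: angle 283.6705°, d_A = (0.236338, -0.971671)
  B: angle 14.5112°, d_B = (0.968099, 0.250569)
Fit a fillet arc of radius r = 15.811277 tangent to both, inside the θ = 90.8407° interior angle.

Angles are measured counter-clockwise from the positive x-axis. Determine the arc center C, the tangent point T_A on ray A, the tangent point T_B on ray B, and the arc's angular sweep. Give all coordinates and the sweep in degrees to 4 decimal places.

bisector direction at 329.0908° = (0.857983,-0.513678)
center distance |VC| = r/sin(θ/2) = 15.811277/sin(45.4203°) = 22.198264
C = V + |VC|·bis = (17.0846,-35.7476)
T_A = V + ((C−V)·d_A)·d_A = V + 15.5810·d_A = (1.7213,-39.4844)
T_B = V + ((C−V)·d_B)·d_B = V + 15.5810·d_B = (13.1228,-20.4407)
sweep = 180° − θ = 89.1593°

center=(17.0846,-35.7476) T_A=(1.7213,-39.4844) T_B=(13.1228,-20.4407) sweep=89.1593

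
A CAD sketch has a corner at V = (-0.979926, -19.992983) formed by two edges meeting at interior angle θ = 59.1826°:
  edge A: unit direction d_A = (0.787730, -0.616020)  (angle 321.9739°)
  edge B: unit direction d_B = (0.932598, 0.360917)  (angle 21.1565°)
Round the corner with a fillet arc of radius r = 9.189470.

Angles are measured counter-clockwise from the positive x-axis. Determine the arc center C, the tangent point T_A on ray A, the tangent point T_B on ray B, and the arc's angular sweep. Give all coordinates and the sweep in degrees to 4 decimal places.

bisector direction at 351.5652° = (0.989183,-0.146684)
center distance |VC| = r/sin(θ/2) = 9.189470/sin(29.5913°) = 18.609330
C = V + |VC|·bis = (17.4281,-22.7227)
T_A = V + ((C−V)·d_A)·d_A = V + 16.1821·d_A = (11.7672,-29.9615)
T_B = V + ((C−V)·d_B)·d_B = V + 16.1821·d_B = (14.1115,-14.1526)
sweep = 180° − θ = 120.8174°

center=(17.4281,-22.7227) T_A=(11.7672,-29.9615) T_B=(14.1115,-14.1526) sweep=120.8174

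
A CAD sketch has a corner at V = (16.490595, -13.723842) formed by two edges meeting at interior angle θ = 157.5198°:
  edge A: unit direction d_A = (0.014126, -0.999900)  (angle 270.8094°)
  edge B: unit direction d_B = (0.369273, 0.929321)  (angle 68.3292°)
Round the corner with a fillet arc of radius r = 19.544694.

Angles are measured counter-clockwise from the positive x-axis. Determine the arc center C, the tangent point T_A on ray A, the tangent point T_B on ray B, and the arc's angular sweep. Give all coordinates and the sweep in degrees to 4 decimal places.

bisector direction at 349.5693° = (0.983475,-0.181046)
center distance |VC| = r/sin(θ/2) = 19.544694/sin(78.7599°) = 19.926913
C = V + |VC|·bis = (36.0882,-17.3315)
T_A = V + ((C−V)·d_A)·d_A = V + 3.8842·d_A = (16.5455,-17.6076)
T_B = V + ((C−V)·d_B)·d_B = V + 3.8842·d_B = (17.9249,-10.1142)
sweep = 180° − θ = 22.4802°

center=(36.0882,-17.3315) T_A=(16.5455,-17.6076) T_B=(17.9249,-10.1142) sweep=22.4802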